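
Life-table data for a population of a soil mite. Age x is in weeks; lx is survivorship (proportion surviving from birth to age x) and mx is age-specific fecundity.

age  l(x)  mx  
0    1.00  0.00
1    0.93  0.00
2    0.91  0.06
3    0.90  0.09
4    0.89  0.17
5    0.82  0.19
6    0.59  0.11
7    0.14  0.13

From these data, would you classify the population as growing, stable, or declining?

R0 = Σ lx·mx = 0 + 0 + 0.0546 + 0.081 + 0.1513 + 0.1558 + 0.0649 + 0.0182 = 0.5258
R0 < 1, so the population is declining.

declining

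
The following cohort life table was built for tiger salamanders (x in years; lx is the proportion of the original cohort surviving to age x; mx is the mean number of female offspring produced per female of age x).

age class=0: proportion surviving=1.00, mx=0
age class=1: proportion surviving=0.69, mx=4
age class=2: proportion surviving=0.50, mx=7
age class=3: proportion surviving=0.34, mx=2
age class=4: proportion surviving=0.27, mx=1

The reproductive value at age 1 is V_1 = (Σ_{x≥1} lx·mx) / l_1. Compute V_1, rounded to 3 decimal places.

10.449

lx·mx for x ≥ 1: 2.76, 3.5, 0.68, 0.27 → sum = 7.21
V_1 = 7.21 / l_1 = 7.21 / 0.69 = 10.449275… → 10.449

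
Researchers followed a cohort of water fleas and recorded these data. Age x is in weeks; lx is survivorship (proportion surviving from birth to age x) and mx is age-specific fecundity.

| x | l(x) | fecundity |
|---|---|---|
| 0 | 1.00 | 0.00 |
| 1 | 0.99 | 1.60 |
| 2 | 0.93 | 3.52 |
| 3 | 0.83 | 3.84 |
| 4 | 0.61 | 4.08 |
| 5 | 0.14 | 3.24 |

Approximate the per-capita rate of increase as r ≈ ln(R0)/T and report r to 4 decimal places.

R0 = Σ lx·mx = 0 + 1.584 + 3.2736 + 3.1872 + 2.4888 + 0.4536 = 10.9872
Σ x·lx·mx = 29.916; T = 29.916/10.9872 = 2.7228…
r ≈ ln(R0)/T = ln(10.9872)/2.7228… = 0.880243… → 0.8802

0.8802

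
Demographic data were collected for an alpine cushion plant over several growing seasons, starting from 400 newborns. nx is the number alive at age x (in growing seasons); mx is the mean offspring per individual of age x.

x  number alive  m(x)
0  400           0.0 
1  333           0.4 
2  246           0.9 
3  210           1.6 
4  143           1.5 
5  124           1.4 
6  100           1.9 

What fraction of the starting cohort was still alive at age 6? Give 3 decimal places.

0.250

l_6 = n_6/n_0 = 100/400 = 0.25 → 0.250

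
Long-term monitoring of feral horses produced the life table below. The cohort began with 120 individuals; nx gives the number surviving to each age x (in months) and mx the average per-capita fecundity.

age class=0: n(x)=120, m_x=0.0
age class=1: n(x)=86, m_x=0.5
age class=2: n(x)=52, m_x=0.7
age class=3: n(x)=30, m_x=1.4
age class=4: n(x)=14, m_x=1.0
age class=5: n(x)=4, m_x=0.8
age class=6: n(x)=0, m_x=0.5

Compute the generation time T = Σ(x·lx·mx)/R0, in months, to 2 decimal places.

2.26

lx = nx/n0 = nx/120: 1, 0.71667…, 0.43333…, 0.25, 0.11667…, 0.03333…, 0
lx·mx: 0, 0.358333…, 0.303333…, 0.35, 0.116667…, 0.026667…, 0 → R0 = 1.155…
x·lx·mx: 0, 0.358333…, 0.606667…, 1.05, 0.466667…, 0.133333…, 0 → Σ = 2.615…
T = 2.615… / 1.155… = 2.264069… → 2.26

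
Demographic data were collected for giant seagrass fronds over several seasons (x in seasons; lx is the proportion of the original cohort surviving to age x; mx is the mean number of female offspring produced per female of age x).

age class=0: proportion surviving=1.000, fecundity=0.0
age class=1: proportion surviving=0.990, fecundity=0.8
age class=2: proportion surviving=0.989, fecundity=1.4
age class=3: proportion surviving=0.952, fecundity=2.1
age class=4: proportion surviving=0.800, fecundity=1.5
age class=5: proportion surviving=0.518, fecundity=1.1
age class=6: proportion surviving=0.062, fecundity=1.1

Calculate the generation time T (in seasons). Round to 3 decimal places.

2.929

lx·mx: 0, 0.792, 1.3846, 1.9992, 1.2, 0.5698, 0.0682 → R0 = 6.0138
x·lx·mx: 0, 0.792, 2.7692, 5.9976, 4.8, 2.849, 0.4092 → Σ = 17.617
T = 17.617 / 6.0138 = 2.929429… → 2.929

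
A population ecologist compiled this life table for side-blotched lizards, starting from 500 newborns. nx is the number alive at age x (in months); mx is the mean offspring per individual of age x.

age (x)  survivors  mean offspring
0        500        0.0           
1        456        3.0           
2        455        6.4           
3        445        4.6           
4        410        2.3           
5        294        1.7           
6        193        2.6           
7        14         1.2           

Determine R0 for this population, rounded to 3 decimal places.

16.577

lx = nx/n0 = nx/500: 1, 0.912, 0.91, 0.89, 0.82, 0.588, 0.386, 0.028
lx·mx by age: 0, 2.736, 5.824, 4.094, 1.886, 0.9996, 1.0036, 0.0336
R0 = Σ lx·mx = 16.5768 → 16.577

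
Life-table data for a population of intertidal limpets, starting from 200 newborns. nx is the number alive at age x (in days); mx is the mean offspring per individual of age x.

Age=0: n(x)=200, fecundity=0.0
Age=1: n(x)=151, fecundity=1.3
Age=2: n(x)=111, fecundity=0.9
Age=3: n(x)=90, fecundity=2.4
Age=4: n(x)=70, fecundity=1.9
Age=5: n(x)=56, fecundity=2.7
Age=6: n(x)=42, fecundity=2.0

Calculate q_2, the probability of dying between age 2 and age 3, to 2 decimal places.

0.19

lx = nx/n0 = nx/200: 1, 0.755, 0.555, 0.45, 0.35, 0.28, 0.21
q_2 = (l_2 − l_3) / l_2 = (0.555 − 0.45) / 0.555
     = 0.105 / 0.555 = 0.189189… → 0.19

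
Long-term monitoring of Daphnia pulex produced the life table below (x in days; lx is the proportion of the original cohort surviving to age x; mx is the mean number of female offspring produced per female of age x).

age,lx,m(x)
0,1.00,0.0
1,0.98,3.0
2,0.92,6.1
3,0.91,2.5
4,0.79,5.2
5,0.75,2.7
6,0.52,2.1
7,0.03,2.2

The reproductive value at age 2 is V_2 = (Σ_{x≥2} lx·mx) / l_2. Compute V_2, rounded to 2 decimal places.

lx·mx for x ≥ 2: 5.612, 2.275, 4.108, 2.025, 1.092, 0.066 → sum = 15.178
V_2 = 15.178 / l_2 = 15.178 / 0.92 = 16.497826… → 16.50

16.50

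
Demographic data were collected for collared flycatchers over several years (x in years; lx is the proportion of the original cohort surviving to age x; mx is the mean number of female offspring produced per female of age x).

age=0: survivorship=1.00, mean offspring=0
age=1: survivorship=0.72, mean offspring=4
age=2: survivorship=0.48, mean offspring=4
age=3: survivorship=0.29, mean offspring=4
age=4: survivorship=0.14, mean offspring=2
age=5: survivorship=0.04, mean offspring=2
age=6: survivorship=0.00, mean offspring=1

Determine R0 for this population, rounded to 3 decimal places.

lx·mx by age: 0, 2.88, 1.92, 1.16, 0.28, 0.08, 0
R0 = Σ lx·mx = 6.32 → 6.320

6.320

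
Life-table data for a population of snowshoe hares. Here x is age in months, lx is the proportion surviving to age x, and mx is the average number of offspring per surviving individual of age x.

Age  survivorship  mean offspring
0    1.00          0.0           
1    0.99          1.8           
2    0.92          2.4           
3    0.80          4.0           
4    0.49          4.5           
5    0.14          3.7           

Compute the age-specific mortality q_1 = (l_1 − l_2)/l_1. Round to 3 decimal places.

0.071

q_1 = (l_1 − l_2) / l_1 = (0.99 − 0.92) / 0.99
     = 0.07 / 0.99 = 0.070707… → 0.071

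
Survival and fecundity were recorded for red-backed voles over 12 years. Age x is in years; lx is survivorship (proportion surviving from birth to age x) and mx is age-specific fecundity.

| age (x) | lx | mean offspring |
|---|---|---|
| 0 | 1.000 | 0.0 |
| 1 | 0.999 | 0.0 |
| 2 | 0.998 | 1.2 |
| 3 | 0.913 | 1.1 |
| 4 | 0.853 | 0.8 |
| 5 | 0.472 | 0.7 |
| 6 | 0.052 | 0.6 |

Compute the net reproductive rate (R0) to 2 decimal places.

lx·mx by age: 0, 0, 1.1976, 1.0043, 0.6824, 0.3304, 0.0312
R0 = Σ lx·mx = 3.2459 → 3.25

3.25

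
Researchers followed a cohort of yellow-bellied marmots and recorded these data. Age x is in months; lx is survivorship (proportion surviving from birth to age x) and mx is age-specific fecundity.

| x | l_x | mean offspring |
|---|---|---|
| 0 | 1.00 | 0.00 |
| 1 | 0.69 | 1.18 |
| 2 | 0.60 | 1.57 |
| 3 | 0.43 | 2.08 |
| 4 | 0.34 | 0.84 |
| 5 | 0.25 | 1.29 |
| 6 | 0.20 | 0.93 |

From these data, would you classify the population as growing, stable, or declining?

growing

R0 = Σ lx·mx = 0 + 0.8142 + 0.942 + 0.8944 + 0.2856 + 0.3225 + 0.186 = 3.4447
R0 > 1, so the population is growing.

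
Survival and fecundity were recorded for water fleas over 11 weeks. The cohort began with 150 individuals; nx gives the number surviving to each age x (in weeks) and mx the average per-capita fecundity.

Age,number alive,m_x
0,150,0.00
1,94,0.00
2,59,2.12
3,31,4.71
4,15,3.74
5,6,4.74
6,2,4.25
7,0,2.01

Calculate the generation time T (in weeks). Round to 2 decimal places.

3.04

lx = nx/n0 = nx/150: 1, 0.62667…, 0.39333…, 0.20667…, 0.1, 0.04, 0.01333…, 0
lx·mx: 0, 0, 0.833867…, 0.9734…, 0.374, 0.1896, 0.056667…, 0 → R0 = 2.427533…
x·lx·mx: 0, 0, 1.667733…, 2.9202…, 1.496, 0.948, 0.34…, 0 → Σ = 7.371933…
T = 7.371933… / 2.427533… = 3.0368… → 3.04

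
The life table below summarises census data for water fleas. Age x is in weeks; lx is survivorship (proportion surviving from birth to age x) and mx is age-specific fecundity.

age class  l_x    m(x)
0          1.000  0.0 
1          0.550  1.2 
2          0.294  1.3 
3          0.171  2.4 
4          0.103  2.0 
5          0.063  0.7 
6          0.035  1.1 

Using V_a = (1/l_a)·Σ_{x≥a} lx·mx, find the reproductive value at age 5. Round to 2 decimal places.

1.31

lx·mx for x ≥ 5: 0.0441, 0.0385 → sum = 0.0826
V_5 = 0.0826 / l_5 = 0.0826 / 0.063 = 1.311111… → 1.31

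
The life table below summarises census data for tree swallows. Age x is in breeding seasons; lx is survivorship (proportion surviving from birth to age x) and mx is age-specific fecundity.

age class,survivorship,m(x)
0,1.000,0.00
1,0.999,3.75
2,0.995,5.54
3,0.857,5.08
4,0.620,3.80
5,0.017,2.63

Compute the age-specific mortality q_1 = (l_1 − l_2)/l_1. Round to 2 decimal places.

0.00

q_1 = (l_1 − l_2) / l_1 = (0.999 − 0.995) / 0.999
     = 0.004 / 0.999 = 0.004004… → 0.00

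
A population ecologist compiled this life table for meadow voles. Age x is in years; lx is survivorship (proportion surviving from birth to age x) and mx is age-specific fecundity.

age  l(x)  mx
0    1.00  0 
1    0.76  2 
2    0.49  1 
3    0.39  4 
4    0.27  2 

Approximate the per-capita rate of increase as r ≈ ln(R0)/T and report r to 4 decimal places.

R0 = Σ lx·mx = 0 + 1.52 + 0.49 + 1.56 + 0.54 = 4.11
Σ x·lx·mx = 9.34; T = 9.34/4.11 = 2.27251…
r ≈ ln(R0)/T = ln(4.11)/2.27251… = 0.621967… → 0.6220

0.6220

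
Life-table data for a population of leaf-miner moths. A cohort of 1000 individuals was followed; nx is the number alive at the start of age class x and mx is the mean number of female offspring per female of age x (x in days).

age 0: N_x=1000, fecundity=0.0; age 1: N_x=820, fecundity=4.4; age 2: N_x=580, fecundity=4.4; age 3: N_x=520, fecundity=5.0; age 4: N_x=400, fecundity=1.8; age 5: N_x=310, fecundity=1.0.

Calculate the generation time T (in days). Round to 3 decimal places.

2.139

lx = nx/n0 = nx/1000: 1, 0.82, 0.58, 0.52, 0.4, 0.31
lx·mx: 0, 3.608, 2.552, 2.6, 0.72, 0.31 → R0 = 9.79
x·lx·mx: 0, 3.608, 5.104, 7.8, 2.88, 1.55 → Σ = 20.942
T = 20.942 / 9.79 = 2.139122… → 2.139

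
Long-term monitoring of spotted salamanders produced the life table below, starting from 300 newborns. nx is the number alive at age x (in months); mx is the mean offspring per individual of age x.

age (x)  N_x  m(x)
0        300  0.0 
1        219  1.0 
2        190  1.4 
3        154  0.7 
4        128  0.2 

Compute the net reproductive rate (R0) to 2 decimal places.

lx = nx/n0 = nx/300: 1, 0.73, 0.63333…, 0.51333…, 0.42667…
lx·mx by age: 0, 0.73, 0.886667…, 0.359333…, 0.085333…
R0 = Σ lx·mx = 2.061333… → 2.06

2.06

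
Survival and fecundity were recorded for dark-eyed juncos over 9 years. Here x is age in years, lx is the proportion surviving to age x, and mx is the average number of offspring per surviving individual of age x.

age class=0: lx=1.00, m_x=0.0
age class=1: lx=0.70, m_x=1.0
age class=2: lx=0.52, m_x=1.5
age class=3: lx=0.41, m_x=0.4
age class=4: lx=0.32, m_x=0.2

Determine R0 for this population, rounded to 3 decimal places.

1.708

lx·mx by age: 0, 0.7, 0.78, 0.164, 0.064
R0 = Σ lx·mx = 1.708 → 1.708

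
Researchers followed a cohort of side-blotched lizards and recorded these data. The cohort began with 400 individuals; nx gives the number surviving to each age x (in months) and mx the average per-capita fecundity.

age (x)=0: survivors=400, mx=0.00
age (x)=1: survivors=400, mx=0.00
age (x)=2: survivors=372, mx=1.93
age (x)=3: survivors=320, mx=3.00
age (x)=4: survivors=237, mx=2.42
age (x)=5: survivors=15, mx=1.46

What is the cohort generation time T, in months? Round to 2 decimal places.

2.96

lx = nx/n0 = nx/400: 1, 1, 0.93, 0.8, 0.5925, 0.0375
lx·mx: 0, 0, 1.7949, 2.4, 1.43385, 0.05475 → R0 = 5.6835
x·lx·mx: 0, 0, 3.5898, 7.2, 5.7354, 0.27375 → Σ = 16.79895
T = 16.79895 / 5.6835 = 2.95574… → 2.96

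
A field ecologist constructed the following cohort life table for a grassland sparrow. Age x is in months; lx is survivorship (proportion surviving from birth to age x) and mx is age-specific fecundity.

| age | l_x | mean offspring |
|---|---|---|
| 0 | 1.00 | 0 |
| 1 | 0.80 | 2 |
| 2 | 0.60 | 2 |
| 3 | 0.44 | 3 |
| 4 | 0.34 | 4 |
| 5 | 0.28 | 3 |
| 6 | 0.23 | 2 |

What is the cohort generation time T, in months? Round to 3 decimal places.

lx·mx: 0, 1.6, 1.2, 1.32, 1.36, 0.84, 0.46 → R0 = 6.78
x·lx·mx: 0, 1.6, 2.4, 3.96, 5.44, 4.2, 2.76 → Σ = 20.36
T = 20.36 / 6.78 = 3.00295… → 3.003

3.003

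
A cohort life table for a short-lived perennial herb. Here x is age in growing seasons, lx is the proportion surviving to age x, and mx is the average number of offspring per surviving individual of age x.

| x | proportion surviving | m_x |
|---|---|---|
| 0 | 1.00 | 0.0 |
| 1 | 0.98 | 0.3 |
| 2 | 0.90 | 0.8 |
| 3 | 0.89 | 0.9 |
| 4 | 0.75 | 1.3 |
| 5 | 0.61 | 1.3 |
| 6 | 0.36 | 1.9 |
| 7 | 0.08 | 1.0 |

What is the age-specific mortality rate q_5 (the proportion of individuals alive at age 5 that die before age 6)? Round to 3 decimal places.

q_5 = (l_5 − l_6) / l_5 = (0.61 − 0.36) / 0.61
     = 0.25 / 0.61 = 0.409836… → 0.410

0.410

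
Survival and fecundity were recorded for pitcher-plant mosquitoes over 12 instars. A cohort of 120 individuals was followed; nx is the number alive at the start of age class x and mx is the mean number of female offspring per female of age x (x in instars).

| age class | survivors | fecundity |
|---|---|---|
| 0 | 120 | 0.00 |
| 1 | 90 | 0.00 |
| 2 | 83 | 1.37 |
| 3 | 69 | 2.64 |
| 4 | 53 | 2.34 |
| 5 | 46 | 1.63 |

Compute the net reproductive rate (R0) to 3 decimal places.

4.124

lx = nx/n0 = nx/120: 1, 0.75, 0.69167…, 0.575, 0.44167…, 0.38333…
lx·mx by age: 0, 0, 0.947583…, 1.518, 1.0335…, 0.624833…
R0 = Σ lx·mx = 4.123917… → 4.124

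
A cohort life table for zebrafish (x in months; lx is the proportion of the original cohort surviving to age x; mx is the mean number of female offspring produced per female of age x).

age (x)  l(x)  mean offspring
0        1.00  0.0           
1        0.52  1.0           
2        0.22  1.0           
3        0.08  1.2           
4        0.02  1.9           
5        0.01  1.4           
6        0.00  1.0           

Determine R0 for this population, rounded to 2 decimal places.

0.89

lx·mx by age: 0, 0.52, 0.22, 0.096, 0.038, 0.014, 0
R0 = Σ lx·mx = 0.888 → 0.89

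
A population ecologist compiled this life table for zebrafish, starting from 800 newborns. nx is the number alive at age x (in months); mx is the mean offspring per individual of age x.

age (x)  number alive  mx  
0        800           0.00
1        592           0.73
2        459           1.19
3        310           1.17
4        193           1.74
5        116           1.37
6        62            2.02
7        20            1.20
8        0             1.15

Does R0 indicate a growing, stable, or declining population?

growing

lx = nx/n0 = nx/800: 1, 0.74, 0.57375, 0.3875, 0.24125, 0.145, 0.0775, 0.025, 0
R0 = Σ lx·mx = 0 + 0.5402 + 0.682763… + 0.453375 + 0.419775… + 0.19865 + 0.15655 + 0.03 + 0 = 2.481313…
R0 > 1, so the population is growing.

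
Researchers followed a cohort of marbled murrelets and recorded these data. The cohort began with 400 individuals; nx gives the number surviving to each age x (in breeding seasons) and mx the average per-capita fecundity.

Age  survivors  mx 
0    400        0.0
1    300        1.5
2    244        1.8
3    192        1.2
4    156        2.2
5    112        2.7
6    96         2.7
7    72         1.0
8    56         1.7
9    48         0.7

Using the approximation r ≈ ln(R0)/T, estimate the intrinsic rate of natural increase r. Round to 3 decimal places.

lx = nx/n0 = nx/400: 1, 0.75, 0.61, 0.48, 0.39, 0.28, 0.24, 0.18, 0.14, 0.12
R0 = Σ lx·mx = 0 + 1.125 + 1.098 + 0.576 + 0.858 + 0.756 + 0.648 + 0.18 + 0.238 + 0.084 = 5.563
Σ x·lx·mx = 20.069; T = 20.069/5.563 = 3.60759…
r ≈ ln(R0)/T = ln(5.563)/3.60759… = 0.4757… → 0.476

0.476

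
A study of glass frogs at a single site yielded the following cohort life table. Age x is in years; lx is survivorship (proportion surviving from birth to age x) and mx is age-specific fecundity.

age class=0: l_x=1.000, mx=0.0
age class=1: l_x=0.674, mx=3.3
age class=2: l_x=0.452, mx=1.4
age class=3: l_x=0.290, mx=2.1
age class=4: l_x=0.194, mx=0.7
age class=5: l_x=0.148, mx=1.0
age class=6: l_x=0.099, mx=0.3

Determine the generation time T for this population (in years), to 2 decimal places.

1.79

lx·mx: 0, 2.2242, 0.6328, 0.609, 0.1358, 0.148, 0.0297 → R0 = 3.7795
x·lx·mx: 0, 2.2242, 1.2656, 1.827, 0.5432, 0.74, 0.1782 → Σ = 6.7782
T = 6.7782 / 3.7795 = 1.793412… → 1.79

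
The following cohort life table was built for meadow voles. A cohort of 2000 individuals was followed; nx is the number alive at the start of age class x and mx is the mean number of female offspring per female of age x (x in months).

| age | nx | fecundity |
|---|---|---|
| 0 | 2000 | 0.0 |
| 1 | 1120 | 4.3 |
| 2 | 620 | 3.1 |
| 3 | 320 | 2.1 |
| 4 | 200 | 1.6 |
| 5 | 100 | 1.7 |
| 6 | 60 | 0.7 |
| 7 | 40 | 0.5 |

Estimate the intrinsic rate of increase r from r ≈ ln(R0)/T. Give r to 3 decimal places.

0.833

lx = nx/n0 = nx/2000: 1, 0.56, 0.31, 0.16, 0.1, 0.05, 0.03, 0.02
R0 = Σ lx·mx = 0 + 2.408 + 0.961 + 0.336 + 0.16 + 0.085 + 0.021 + 0.01 = 3.981
Σ x·lx·mx = 6.599; T = 6.599/3.981 = 1.65762…
r ≈ ln(R0)/T = ln(3.981)/1.65762… = 0.83344… → 0.833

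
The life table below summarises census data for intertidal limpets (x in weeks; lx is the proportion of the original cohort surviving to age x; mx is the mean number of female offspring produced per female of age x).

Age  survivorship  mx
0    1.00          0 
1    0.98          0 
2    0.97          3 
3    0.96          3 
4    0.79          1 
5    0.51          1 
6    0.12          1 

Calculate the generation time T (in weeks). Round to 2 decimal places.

2.90

lx·mx: 0, 0, 2.91, 2.88, 0.79, 0.51, 0.12 → R0 = 7.21
x·lx·mx: 0, 0, 5.82, 8.64, 3.16, 2.55, 0.72 → Σ = 20.89
T = 20.89 / 7.21 = 2.897365… → 2.90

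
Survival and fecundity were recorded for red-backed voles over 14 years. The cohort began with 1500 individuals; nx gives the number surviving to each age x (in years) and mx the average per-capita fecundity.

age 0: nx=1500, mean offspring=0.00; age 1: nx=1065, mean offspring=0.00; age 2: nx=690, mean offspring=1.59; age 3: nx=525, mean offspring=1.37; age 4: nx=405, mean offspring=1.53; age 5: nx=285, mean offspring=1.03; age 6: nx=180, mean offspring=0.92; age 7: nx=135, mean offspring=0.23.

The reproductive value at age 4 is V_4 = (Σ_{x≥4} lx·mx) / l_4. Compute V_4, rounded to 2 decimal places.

2.74

lx = nx/n0 = nx/1500: 1, 0.71, 0.46, 0.35, 0.27, 0.19, 0.12, 0.09
lx·mx for x ≥ 4: 0.4131, 0.1957, 0.1104, 0.0207 → sum = 0.7399
V_4 = 0.7399 / l_4 = 0.7399 / 0.27 = 2.74037… → 2.74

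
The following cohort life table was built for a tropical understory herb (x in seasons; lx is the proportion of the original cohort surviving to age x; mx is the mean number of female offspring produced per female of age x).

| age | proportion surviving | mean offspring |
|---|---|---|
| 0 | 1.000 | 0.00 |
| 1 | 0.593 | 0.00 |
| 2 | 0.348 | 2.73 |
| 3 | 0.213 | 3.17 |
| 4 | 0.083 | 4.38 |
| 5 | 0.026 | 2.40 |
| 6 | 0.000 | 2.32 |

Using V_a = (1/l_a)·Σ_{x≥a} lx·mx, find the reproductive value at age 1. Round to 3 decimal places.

lx·mx for x ≥ 1: 0, 0.95004, 0.67521, 0.36354, 0.0624, 0 → sum = 2.05119
V_1 = 2.05119 / l_1 = 2.05119 / 0.593 = 3.459005… → 3.459

3.459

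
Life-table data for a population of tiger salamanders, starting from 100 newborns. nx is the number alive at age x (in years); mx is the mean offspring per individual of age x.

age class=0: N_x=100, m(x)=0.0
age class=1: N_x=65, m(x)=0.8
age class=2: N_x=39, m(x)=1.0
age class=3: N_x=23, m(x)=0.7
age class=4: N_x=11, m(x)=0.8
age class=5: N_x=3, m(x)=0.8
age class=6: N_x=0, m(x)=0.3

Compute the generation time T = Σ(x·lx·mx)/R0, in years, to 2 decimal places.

lx = nx/n0 = nx/100: 1, 0.65, 0.39, 0.23, 0.11, 0.03, 0
lx·mx: 0, 0.52, 0.39, 0.161, 0.088, 0.024, 0 → R0 = 1.183
x·lx·mx: 0, 0.52, 0.78, 0.483, 0.352, 0.12, 0 → Σ = 2.255
T = 2.255 / 1.183 = 1.906171… → 1.91

1.91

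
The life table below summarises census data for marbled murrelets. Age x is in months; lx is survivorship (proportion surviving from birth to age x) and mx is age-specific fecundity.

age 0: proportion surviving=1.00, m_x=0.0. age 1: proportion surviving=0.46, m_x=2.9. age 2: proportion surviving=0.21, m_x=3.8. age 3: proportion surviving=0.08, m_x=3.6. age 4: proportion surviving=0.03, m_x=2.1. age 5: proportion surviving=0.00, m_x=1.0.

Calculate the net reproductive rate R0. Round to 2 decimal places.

2.48

lx·mx by age: 0, 1.334, 0.798, 0.288, 0.063, 0
R0 = Σ lx·mx = 2.483 → 2.48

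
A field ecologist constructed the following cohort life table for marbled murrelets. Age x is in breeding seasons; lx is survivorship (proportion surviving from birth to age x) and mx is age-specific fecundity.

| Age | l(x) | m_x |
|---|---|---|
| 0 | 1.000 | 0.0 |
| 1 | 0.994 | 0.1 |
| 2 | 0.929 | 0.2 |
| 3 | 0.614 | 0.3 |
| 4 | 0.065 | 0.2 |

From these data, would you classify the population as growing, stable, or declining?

R0 = Σ lx·mx = 0 + 0.0994 + 0.1858 + 0.1842 + 0.013 = 0.4824
R0 < 1, so the population is declining.

declining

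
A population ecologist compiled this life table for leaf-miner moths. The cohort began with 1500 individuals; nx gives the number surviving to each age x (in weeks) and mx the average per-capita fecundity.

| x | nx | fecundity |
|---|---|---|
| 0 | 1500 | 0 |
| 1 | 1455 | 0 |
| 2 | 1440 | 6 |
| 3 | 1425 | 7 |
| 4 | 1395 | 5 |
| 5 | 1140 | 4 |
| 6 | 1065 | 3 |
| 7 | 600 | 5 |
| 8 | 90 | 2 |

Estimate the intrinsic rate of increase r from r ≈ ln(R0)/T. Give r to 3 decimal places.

0.836

lx = nx/n0 = nx/1500: 1, 0.97, 0.96, 0.95, 0.93, 0.76, 0.71, 0.4, 0.06
R0 = Σ lx·mx = 0 + 0 + 5.76 + 6.65 + 4.65 + 3.04 + 2.13 + 2 + 0.12 = 24.35
Σ x·lx·mx = 93.01; T = 93.01/24.35 = 3.81971…
r ≈ ln(R0)/T = ln(24.35)/3.81971… = 0.8358… → 0.836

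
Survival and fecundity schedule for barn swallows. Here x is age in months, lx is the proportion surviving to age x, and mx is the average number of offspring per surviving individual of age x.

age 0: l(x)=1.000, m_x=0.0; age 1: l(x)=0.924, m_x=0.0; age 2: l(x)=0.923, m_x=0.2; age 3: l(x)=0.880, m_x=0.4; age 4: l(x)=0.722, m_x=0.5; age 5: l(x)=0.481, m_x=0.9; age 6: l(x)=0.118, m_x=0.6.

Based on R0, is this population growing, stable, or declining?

R0 = Σ lx·mx = 0 + 0 + 0.1846 + 0.352 + 0.361 + 0.4329 + 0.0708 = 1.4013
R0 > 1, so the population is growing.

growing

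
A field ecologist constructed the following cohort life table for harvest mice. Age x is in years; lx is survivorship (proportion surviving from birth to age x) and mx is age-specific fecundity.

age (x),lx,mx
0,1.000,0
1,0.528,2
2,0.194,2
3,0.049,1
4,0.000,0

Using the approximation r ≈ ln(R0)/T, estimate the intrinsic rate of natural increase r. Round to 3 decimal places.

R0 = Σ lx·mx = 0 + 1.056 + 0.388 + 0.049 + 0 = 1.493
Σ x·lx·mx = 1.979; T = 1.979/1.493 = 1.32552…
r ≈ ln(R0)/T = ln(1.493)/1.32552… = 0.30236… → 0.302

0.302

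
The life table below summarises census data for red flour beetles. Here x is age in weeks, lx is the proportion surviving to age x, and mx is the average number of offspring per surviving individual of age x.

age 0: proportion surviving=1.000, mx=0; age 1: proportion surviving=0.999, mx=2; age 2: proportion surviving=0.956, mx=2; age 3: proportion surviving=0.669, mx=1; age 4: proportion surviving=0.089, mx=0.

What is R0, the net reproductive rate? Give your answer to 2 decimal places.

lx·mx by age: 0, 1.998, 1.912, 0.669, 0
R0 = Σ lx·mx = 4.579 → 4.58

4.58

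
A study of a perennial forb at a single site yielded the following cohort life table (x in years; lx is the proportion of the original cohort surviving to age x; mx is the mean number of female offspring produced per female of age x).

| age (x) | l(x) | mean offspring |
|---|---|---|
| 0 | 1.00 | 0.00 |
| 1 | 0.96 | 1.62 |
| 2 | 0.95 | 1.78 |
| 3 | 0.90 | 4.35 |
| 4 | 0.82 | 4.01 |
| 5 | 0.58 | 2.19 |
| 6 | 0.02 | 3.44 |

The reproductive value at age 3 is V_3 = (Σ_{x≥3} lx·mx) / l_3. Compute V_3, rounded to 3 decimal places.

9.491

lx·mx for x ≥ 3: 3.915, 3.2882, 1.2702, 0.0688 → sum = 8.5422
V_3 = 8.5422 / l_3 = 8.5422 / 0.9 = 9.491333… → 9.491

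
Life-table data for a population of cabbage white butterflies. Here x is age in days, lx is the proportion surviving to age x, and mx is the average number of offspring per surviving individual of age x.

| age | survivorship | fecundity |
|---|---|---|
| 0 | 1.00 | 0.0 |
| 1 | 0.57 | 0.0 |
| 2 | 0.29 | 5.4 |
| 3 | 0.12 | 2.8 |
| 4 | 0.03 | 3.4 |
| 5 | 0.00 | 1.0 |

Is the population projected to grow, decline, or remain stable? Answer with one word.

growing

R0 = Σ lx·mx = 0 + 0 + 1.566 + 0.336 + 0.102 + 0 = 2.004
R0 > 1, so the population is growing.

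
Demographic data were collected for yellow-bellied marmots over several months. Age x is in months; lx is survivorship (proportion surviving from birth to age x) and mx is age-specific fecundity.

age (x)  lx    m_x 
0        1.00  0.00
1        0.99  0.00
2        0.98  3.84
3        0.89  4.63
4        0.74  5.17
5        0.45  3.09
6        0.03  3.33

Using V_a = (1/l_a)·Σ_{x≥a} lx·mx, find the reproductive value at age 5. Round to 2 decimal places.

3.31

lx·mx for x ≥ 5: 1.3905, 0.0999 → sum = 1.4904
V_5 = 1.4904 / l_5 = 1.4904 / 0.45 = 3.312 → 3.31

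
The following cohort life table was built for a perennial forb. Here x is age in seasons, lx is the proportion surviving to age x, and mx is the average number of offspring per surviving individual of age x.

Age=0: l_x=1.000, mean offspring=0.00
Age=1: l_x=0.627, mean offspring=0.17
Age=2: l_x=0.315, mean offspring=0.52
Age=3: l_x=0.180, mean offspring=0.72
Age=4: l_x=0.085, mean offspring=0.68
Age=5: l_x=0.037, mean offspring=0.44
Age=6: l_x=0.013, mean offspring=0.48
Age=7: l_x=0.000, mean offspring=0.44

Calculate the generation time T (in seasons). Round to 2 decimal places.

2.44

lx·mx: 0, 0.10659, 0.1638, 0.1296, 0.0578, 0.01628, 0.00624, 0 → R0 = 0.48031
x·lx·mx: 0, 0.10659, 0.3276, 0.3888, 0.2312, 0.0814, 0.03744, 0 → Σ = 1.17303
T = 1.17303 / 0.48031 = 2.442235… → 2.44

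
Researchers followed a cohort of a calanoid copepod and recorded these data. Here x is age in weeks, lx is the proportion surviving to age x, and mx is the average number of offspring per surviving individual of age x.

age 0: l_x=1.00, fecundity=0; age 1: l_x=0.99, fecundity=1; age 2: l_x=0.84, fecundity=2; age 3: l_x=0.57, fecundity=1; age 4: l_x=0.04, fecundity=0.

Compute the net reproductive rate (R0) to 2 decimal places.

3.24

lx·mx by age: 0, 0.99, 1.68, 0.57, 0
R0 = Σ lx·mx = 3.24 → 3.24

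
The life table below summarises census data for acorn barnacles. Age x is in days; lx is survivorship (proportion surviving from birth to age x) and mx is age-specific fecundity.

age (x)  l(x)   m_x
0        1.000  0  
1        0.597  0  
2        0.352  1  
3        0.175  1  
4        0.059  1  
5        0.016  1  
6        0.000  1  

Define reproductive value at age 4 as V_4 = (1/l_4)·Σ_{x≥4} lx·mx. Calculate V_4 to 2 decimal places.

lx·mx for x ≥ 4: 0.059, 0.016, 0 → sum = 0.075
V_4 = 0.075 / l_4 = 0.075 / 0.059 = 1.271186… → 1.27

1.27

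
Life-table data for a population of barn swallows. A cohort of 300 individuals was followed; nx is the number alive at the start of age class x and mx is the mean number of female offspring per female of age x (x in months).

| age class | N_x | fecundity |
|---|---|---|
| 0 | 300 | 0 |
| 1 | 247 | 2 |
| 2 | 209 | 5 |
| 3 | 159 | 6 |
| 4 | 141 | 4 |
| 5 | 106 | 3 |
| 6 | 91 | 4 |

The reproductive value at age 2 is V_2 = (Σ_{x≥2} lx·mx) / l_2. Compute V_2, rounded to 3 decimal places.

lx = nx/n0 = nx/300: 1, 0.82333…, 0.69667…, 0.53, 0.47, 0.35333…, 0.30333…
lx·mx for x ≥ 2: 3.483333…, 3.18, 1.88, 1.06…, 1.213333… → sum = 10.816667…
V_2 = 10.816667… / l_2 = 10.816667… / 0.696667… = 15.526316… → 15.526

15.526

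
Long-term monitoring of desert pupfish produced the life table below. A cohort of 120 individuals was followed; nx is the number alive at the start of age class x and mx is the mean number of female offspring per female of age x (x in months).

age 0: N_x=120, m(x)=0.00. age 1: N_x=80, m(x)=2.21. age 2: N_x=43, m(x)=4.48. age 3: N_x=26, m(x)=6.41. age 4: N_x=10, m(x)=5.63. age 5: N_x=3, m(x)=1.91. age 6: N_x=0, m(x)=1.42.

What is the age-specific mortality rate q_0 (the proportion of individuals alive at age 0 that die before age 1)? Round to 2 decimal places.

0.33

lx = nx/n0 = nx/120: 1, 0.66667…, 0.35833…, 0.21667…, 0.08333…, 0.025, 0
q_0 = (l_0 − l_1) / l_0 = (1 − 0.666667…) / 1
     = 0.333333… / 1 = 0.333333… → 0.33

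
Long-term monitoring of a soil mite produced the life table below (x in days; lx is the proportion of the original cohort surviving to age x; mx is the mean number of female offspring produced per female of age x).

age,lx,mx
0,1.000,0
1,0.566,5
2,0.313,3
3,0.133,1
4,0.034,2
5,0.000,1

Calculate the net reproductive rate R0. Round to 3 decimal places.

lx·mx by age: 0, 2.83, 0.939, 0.133, 0.068, 0
R0 = Σ lx·mx = 3.97 → 3.970

3.970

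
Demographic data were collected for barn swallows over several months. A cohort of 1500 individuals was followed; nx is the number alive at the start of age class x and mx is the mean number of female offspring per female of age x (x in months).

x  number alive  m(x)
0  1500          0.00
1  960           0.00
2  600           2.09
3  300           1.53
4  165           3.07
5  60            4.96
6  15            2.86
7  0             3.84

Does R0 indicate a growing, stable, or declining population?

lx = nx/n0 = nx/1500: 1, 0.64, 0.4, 0.2, 0.11, 0.04, 0.01, 0
R0 = Σ lx·mx = 0 + 0 + 0.836 + 0.306 + 0.3377 + 0.1984 + 0.0286 + 0 = 1.7067
R0 > 1, so the population is growing.

growing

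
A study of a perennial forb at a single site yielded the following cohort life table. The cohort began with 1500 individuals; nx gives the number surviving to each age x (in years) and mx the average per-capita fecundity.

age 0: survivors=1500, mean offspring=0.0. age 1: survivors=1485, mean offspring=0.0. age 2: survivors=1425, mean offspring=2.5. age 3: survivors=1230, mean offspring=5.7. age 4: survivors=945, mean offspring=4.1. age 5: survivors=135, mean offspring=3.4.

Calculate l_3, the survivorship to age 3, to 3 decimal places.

l_3 = n_3/n_0 = 1230/1500 = 0.82 → 0.820

0.820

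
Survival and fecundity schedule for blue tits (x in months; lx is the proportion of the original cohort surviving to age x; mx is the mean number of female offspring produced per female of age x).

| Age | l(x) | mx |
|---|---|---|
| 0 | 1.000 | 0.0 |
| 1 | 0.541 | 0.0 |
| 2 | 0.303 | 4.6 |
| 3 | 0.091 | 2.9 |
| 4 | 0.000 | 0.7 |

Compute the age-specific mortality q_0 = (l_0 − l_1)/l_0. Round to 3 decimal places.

0.459

q_0 = (l_0 − l_1) / l_0 = (1 − 0.541) / 1
     = 0.459 / 1 = 0.459 → 0.459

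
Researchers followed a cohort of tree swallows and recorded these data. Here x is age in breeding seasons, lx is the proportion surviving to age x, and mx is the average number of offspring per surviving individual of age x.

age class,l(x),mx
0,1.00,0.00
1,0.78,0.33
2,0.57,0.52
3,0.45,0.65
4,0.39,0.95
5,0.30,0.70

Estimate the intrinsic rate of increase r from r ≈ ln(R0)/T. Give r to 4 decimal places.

0.1191

R0 = Σ lx·mx = 0 + 0.2574 + 0.2964 + 0.2925 + 0.3705 + 0.21 = 1.4268
Σ x·lx·mx = 4.2597; T = 4.2597/1.4268 = 2.98549…
r ≈ ln(R0)/T = ln(1.4268)/2.98549… = 0.119054… → 0.1191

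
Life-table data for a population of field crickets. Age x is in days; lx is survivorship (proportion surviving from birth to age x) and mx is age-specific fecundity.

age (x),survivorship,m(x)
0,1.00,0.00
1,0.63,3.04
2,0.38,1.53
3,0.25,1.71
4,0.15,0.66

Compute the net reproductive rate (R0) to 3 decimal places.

lx·mx by age: 0, 1.9152, 0.5814, 0.4275, 0.099
R0 = Σ lx·mx = 3.0231 → 3.023

3.023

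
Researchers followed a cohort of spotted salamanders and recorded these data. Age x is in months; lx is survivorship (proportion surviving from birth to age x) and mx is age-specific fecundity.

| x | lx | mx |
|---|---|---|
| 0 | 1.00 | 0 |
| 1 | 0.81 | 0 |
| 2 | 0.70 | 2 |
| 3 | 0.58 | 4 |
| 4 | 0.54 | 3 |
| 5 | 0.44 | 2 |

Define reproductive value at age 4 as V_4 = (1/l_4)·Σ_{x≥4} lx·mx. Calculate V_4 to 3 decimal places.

4.630

lx·mx for x ≥ 4: 1.62, 0.88 → sum = 2.5
V_4 = 2.5 / l_4 = 2.5 / 0.54 = 4.62963… → 4.630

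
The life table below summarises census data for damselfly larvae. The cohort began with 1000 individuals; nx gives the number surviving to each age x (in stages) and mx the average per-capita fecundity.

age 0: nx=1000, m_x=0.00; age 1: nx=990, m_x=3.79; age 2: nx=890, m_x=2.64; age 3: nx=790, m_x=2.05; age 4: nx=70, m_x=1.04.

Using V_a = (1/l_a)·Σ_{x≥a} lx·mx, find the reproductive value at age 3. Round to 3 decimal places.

lx = nx/n0 = nx/1000: 1, 0.99, 0.89, 0.79, 0.07
lx·mx for x ≥ 3: 1.6195, 0.0728 → sum = 1.6923
V_3 = 1.6923 / l_3 = 1.6923 / 0.79 = 2.142152… → 2.142

2.142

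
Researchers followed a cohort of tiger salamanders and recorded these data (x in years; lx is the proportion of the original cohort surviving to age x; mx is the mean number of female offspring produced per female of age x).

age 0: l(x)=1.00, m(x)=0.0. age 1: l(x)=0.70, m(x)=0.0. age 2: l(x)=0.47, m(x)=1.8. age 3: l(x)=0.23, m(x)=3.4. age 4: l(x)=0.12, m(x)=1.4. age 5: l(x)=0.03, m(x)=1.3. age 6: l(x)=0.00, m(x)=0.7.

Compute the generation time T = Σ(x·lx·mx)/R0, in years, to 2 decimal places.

2.67

lx·mx: 0, 0, 0.846, 0.782, 0.168, 0.039, 0 → R0 = 1.835
x·lx·mx: 0, 0, 1.692, 2.346, 0.672, 0.195, 0 → Σ = 4.905
T = 4.905 / 1.835 = 2.673025… → 2.67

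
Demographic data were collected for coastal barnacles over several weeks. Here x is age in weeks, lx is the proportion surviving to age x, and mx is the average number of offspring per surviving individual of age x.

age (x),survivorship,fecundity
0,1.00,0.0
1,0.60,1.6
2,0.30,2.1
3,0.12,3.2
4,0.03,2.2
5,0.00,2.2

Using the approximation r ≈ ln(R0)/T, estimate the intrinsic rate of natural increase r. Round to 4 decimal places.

R0 = Σ lx·mx = 0 + 0.96 + 0.63 + 0.384 + 0.066 + 0 = 2.04
Σ x·lx·mx = 3.636; T = 3.636/2.04 = 1.78235…
r ≈ ln(R0)/T = ln(2.04)/1.78235… = 0.400005… → 0.4000

0.4000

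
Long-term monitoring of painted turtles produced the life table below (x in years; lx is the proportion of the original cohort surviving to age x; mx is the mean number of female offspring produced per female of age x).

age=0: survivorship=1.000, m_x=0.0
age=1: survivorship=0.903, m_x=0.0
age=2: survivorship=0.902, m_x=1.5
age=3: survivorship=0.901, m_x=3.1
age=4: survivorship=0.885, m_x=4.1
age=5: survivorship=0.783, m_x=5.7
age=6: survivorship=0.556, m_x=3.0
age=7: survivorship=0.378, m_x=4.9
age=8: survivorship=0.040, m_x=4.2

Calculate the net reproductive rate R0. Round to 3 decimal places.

15.926

lx·mx by age: 0, 0, 1.353, 2.7931, 3.6285, 4.4631, 1.668, 1.8522, 0.168
R0 = Σ lx·mx = 15.9259 → 15.926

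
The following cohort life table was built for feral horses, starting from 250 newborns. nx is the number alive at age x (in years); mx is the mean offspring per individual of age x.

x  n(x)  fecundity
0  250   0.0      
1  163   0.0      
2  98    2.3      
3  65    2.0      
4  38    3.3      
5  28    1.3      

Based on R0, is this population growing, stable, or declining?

lx = nx/n0 = nx/250: 1, 0.652, 0.392, 0.26, 0.152, 0.112
R0 = Σ lx·mx = 0 + 0 + 0.9016 + 0.52 + 0.5016 + 0.1456 = 2.0688
R0 > 1, so the population is growing.

growing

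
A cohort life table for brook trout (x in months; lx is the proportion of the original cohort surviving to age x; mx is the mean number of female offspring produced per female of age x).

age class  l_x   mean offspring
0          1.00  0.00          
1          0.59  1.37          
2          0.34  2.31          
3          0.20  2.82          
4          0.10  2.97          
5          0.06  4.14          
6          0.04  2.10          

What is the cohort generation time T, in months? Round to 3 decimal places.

2.513

lx·mx: 0, 0.8083, 0.7854, 0.564, 0.297, 0.2484, 0.084 → R0 = 2.7871
x·lx·mx: 0, 0.8083, 1.5708, 1.692, 1.188, 1.242, 0.504 → Σ = 7.0051
T = 7.0051 / 2.7871 = 2.513401… → 2.513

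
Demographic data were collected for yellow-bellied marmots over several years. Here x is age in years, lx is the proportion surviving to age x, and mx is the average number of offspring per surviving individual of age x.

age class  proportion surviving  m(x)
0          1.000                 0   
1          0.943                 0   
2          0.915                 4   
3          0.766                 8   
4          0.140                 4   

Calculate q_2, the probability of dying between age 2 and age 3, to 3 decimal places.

q_2 = (l_2 − l_3) / l_2 = (0.915 − 0.766) / 0.915
     = 0.149 / 0.915 = 0.162842… → 0.163

0.163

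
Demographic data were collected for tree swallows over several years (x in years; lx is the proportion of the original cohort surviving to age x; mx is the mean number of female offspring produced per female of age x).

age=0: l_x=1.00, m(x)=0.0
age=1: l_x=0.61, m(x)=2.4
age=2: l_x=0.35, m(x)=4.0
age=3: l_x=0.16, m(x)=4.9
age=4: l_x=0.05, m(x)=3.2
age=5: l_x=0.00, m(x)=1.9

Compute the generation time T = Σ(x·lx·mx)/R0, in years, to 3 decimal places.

1.905

lx·mx: 0, 1.464, 1.4, 0.784, 0.16, 0 → R0 = 3.808
x·lx·mx: 0, 1.464, 2.8, 2.352, 0.64, 0 → Σ = 7.256
T = 7.256 / 3.808 = 1.905462… → 1.905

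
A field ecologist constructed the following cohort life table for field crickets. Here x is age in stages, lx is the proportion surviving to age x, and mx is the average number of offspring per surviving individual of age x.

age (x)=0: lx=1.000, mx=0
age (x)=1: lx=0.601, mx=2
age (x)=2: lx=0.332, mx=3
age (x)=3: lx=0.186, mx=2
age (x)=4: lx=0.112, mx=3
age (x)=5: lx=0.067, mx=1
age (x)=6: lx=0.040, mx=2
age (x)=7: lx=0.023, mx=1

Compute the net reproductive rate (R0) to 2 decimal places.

lx·mx by age: 0, 1.202, 0.996, 0.372, 0.336, 0.067, 0.08, 0.023
R0 = Σ lx·mx = 3.076 → 3.08

3.08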